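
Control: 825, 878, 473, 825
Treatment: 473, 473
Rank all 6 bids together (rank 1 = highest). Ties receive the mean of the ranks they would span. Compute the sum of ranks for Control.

Sorted (descending): 878, 825, 825, 473, 473, 473
The 2 values of 825 occupy positions 2–3 → average rank (2+3)/2 = 2.5.
The 3 values of 473 occupy positions 4–6 → average rank 5.
Control values → pooled ranks: 825→2.5, 878→1, 473→5, 825→2.5
Rank sum = 2.5 + 1 + 5 + 2.5 = 11

11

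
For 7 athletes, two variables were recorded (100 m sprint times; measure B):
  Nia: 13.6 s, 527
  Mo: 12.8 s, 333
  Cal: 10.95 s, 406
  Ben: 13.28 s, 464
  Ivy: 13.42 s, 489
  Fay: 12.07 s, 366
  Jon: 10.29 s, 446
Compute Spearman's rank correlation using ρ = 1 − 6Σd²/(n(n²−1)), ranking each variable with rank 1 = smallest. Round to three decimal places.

0.643

Ranks of variable 1: 7, 4, 2, 5, 6, 3, 1
Ranks of variable 2: 7, 1, 3, 5, 6, 2, 4
d = r₁ − r₂: 0, 3, -1, 0, 0, 1, -3
d²: 0, 9, 1, 0, 0, 1, 9; Σd² = 20
ρ = 1 − 6·20/(7·48) = 1 − 120/336 = 0.643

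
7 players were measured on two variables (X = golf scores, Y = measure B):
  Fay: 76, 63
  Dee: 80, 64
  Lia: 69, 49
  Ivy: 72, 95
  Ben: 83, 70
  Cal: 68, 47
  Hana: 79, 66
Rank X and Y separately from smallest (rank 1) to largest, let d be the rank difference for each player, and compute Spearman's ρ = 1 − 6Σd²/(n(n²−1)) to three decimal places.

0.607

Ranks of variable 1: 4, 6, 2, 3, 7, 1, 5
Ranks of variable 2: 3, 4, 2, 7, 6, 1, 5
d = r₁ − r₂: 1, 2, 0, -4, 1, 0, 0
d²: 1, 4, 0, 16, 1, 0, 0; Σd² = 22
ρ = 1 − 6·22/(7·48) = 1 − 132/336 = 0.607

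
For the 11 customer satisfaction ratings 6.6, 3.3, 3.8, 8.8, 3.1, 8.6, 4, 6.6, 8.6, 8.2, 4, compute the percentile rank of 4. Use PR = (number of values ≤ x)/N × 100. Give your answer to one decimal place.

N = 11.
Strictly below 4: 3. Equal to 4: 2.
PR = 5/11 × 100 = 45.5

45.5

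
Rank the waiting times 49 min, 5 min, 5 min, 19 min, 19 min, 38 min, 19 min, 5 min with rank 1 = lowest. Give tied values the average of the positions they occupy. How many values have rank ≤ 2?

3

Sorted (ascending): 5, 5, 5, 19, 19, 19, 38, 49
The 3 values of 5 occupy positions 1–3 → average rank 2.
The 3 values of 19 occupy positions 4–6 → average rank 5.
Ranks ≤ 2: {2, 2, 2} → 3 values.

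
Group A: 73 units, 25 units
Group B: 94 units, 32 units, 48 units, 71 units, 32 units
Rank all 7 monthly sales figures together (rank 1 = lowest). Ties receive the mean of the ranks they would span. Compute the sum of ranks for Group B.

Sorted (ascending): 25, 32, 32, 48, 71, 73, 94
The 2 values of 32 occupy positions 2–3 → average rank (2+3)/2 = 2.5.
Group B values → pooled ranks: 94→7, 32→2.5, 48→4, 71→5, 32→2.5
Rank sum = 7 + 2.5 + 4 + 5 + 2.5 = 21

21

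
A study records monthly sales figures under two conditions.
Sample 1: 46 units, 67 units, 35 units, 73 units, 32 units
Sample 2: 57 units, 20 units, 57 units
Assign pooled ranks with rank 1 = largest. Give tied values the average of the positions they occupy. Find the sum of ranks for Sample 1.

21

Sorted (descending): 73, 67, 57, 57, 46, 35, 32, 20
The 2 values of 57 occupy positions 3–4 → average rank (3+4)/2 = 3.5.
Sample 1 values → pooled ranks: 46→5, 67→2, 35→6, 73→1, 32→7
Rank sum = 5 + 2 + 6 + 1 + 7 = 21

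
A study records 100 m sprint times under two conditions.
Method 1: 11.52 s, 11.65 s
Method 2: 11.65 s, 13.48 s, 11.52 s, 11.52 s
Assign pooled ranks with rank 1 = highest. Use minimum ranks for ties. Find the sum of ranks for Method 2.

Sorted (descending): 13.48, 11.65, 11.65, 11.52, 11.52, 11.52
The 2 values of 11.65 occupy positions 2–3 → each gets rank 2.
The 3 values of 11.52 occupy positions 4–6 → each gets rank 4.
Method 2 values → pooled ranks: 11.65→2, 13.48→1, 11.52→4, 11.52→4
Rank sum = 2 + 1 + 4 + 4 = 11

11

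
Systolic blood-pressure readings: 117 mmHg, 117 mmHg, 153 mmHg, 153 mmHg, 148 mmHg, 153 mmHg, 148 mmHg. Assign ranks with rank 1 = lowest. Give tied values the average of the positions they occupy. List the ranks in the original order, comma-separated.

1.5, 1.5, 6, 6, 3.5, 6, 3.5

Sorted (ascending): 117, 117, 148, 148, 153, 153, 153
The 2 values of 117 occupy positions 1–2 → average rank (1+2)/2 = 1.5.
The 2 values of 148 occupy positions 3–4 → average rank (3+4)/2 = 3.5.
The 3 values of 153 occupy positions 5–7 → average rank 6.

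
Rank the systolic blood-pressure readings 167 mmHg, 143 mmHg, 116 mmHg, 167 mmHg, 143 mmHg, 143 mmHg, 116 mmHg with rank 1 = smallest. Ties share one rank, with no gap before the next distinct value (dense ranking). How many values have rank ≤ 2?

5

Sorted (ascending): 116, 116, 143, 143, 143, 167, 167
The 2 values of 116 share dense rank 1.
The 3 values of 143 share dense rank 2.
The 2 values of 167 share dense rank 3.
Ranks ≤ 2: {1, 1, 2, 2, 2} → 5 values.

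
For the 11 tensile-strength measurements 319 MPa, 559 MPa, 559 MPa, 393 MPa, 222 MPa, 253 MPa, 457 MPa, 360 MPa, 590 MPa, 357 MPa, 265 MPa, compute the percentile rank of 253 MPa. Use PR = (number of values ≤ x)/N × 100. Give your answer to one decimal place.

18.2

N = 11.
Strictly below 253: 1. Equal to 253: 1.
PR = 2/11 × 100 = 18.2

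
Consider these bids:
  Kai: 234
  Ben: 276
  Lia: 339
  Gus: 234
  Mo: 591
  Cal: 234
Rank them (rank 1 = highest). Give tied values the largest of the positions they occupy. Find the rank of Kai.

6

Sorted (descending): 591, 339, 276, 234, 234, 234
The 3 values of 234 occupy positions 4–6 → each gets rank 6.
Kai has value 234 → rank 6.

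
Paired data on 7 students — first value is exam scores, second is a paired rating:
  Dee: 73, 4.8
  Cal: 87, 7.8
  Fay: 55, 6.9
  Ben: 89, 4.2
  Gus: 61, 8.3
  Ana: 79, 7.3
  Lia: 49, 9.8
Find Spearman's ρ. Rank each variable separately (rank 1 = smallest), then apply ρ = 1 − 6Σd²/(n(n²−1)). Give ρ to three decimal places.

-0.571

Ranks of variable 1: 4, 6, 2, 7, 3, 5, 1
Ranks of variable 2: 2, 5, 3, 1, 6, 4, 7
d = r₁ − r₂: 2, 1, -1, 6, -3, 1, -6
d²: 4, 1, 1, 36, 9, 1, 36; Σd² = 88
ρ = 1 − 6·88/(7·48) = 1 − 528/336 = -0.571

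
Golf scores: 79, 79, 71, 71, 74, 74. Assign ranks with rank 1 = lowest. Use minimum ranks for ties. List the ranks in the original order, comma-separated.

5, 5, 1, 1, 3, 3

Sorted (ascending): 71, 71, 74, 74, 79, 79
The 2 values of 71 occupy positions 1–2 → each gets rank 1.
The 2 values of 74 occupy positions 3–4 → each gets rank 3.
The 2 values of 79 occupy positions 5–6 → each gets rank 5.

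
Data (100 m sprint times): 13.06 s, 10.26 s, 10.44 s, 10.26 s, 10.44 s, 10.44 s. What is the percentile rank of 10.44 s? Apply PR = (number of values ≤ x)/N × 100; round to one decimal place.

83.3

N = 6.
Strictly below 10.44: 2. Equal to 10.44: 3.
PR = 5/6 × 100 = 83.3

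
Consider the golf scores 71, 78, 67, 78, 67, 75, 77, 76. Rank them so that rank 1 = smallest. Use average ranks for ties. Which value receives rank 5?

76

Sorted (ascending): 67, 67, 71, 75, 76, 77, 78, 78
The 2 values of 67 occupy positions 1–2 → average rank (1+2)/2 = 1.5.
The 2 values of 78 occupy positions 7–8 → average rank (7+8)/2 = 7.5.
Rank 5 → value 76.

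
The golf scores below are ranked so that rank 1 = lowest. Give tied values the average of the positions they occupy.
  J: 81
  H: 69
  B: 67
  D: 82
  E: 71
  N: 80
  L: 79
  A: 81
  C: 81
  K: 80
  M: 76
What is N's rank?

Sorted (ascending): 67, 69, 71, 76, 79, 80, 80, 81, 81, 81, 82
The 2 values of 80 occupy positions 6–7 → average rank (6+7)/2 = 6.5.
The 3 values of 81 occupy positions 8–10 → average rank 9.
N has value 80 → rank 6.5.

6.5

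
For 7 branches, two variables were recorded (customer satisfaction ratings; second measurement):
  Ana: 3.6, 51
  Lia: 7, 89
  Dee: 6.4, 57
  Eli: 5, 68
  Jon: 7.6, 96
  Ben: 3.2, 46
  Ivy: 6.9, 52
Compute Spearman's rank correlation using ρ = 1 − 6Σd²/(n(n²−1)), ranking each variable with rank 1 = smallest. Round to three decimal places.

Ranks of variable 1: 2, 6, 4, 3, 7, 1, 5
Ranks of variable 2: 2, 6, 4, 5, 7, 1, 3
d = r₁ − r₂: 0, 0, 0, -2, 0, 0, 2
d²: 0, 0, 0, 4, 0, 0, 4; Σd² = 8
ρ = 1 − 6·8/(7·48) = 1 − 48/336 = 0.857

0.857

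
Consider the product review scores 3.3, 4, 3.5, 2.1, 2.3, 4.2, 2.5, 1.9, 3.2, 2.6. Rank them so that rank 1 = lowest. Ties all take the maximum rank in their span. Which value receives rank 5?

Sorted (ascending): 1.9, 2.1, 2.3, 2.5, 2.6, 3.2, 3.3, 3.5, 4, 4.2
No ties — each value takes its position as its rank.
Rank 5 → value 2.6.

2.6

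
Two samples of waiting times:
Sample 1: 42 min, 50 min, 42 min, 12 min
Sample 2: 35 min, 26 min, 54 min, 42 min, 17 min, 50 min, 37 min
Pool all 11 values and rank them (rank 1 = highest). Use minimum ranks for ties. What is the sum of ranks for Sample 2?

41

Sorted (descending): 54, 50, 50, 42, 42, 42, 37, 35, 26, 17, 12
The 2 values of 50 occupy positions 2–3 → each gets rank 2.
The 3 values of 42 occupy positions 4–6 → each gets rank 4.
Sample 2 values → pooled ranks: 35→8, 26→9, 54→1, 42→4, 17→10, 50→2, 37→7
Rank sum = 8 + 9 + 1 + 4 + 10 + 2 + 7 = 41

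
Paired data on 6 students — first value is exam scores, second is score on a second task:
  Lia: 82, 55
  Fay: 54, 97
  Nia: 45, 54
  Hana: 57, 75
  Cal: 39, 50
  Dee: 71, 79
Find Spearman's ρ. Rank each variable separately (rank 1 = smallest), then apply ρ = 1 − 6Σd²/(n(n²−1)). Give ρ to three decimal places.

0.486

Ranks of variable 1: 6, 3, 2, 4, 1, 5
Ranks of variable 2: 3, 6, 2, 4, 1, 5
d = r₁ − r₂: 3, -3, 0, 0, 0, 0
d²: 9, 9, 0, 0, 0, 0; Σd² = 18
ρ = 1 − 6·18/(6·35) = 1 − 108/210 = 0.486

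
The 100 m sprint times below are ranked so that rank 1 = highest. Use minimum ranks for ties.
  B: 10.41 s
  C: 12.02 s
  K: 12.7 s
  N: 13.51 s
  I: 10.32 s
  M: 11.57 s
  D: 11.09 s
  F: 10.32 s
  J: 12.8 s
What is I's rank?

8

Sorted (descending): 13.51, 12.8, 12.7, 12.02, 11.57, 11.09, 10.41, 10.32, 10.32
The 2 values of 10.32 occupy positions 8–9 → each gets rank 8.
I has value 10.32 s → rank 8.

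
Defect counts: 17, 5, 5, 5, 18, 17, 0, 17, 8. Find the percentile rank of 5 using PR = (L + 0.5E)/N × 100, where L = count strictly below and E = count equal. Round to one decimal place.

N = 9.
Strictly below 5: 1. Equal to 5: 3.
PR = (1 + 0.5·3)/9 × 100 = 27.8

27.8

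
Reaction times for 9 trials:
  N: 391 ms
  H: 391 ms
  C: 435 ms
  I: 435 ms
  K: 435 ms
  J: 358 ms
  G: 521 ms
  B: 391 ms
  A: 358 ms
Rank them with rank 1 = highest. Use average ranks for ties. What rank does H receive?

6

Sorted (descending): 521, 435, 435, 435, 391, 391, 391, 358, 358
The 3 values of 435 occupy positions 2–4 → average rank 3.
The 3 values of 391 occupy positions 5–7 → average rank 6.
The 2 values of 358 occupy positions 8–9 → average rank (8+9)/2 = 8.5.
H has value 391 ms → rank 6.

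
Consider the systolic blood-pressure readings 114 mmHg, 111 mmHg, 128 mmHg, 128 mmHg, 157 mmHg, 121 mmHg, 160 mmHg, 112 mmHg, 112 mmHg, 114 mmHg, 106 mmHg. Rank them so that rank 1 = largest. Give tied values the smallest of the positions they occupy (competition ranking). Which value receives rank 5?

Sorted (descending): 160, 157, 128, 128, 121, 114, 114, 112, 112, 111, 106
The 2 values of 128 occupy positions 3–4 → each gets rank 3.
The 2 values of 114 occupy positions 6–7 → each gets rank 6.
The 2 values of 112 occupy positions 8–9 → each gets rank 8.
Rank 5 → value 121.

121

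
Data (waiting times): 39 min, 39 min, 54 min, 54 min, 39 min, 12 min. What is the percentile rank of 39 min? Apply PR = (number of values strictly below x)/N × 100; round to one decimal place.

16.7

N = 6.
Strictly below 39: 1. Equal to 39: 3.
PR = 1/6 × 100 = 16.7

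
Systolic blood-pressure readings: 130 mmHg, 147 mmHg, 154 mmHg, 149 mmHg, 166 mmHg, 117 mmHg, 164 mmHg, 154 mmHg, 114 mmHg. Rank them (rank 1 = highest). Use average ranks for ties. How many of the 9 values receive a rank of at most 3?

2

Sorted (descending): 166, 164, 154, 154, 149, 147, 130, 117, 114
The 2 values of 154 occupy positions 3–4 → average rank (3+4)/2 = 3.5.
Ranks ≤ 3: {1, 2} → 2 values.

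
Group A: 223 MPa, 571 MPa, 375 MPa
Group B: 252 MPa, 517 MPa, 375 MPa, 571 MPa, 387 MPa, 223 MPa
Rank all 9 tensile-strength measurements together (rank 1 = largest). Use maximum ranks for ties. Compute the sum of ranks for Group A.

17

Sorted (descending): 571, 571, 517, 387, 375, 375, 252, 223, 223
The 2 values of 571 occupy positions 1–2 → each gets rank 2.
The 2 values of 375 occupy positions 5–6 → each gets rank 6.
The 2 values of 223 occupy positions 8–9 → each gets rank 9.
Group A values → pooled ranks: 223→9, 571→2, 375→6
Rank sum = 9 + 2 + 6 = 17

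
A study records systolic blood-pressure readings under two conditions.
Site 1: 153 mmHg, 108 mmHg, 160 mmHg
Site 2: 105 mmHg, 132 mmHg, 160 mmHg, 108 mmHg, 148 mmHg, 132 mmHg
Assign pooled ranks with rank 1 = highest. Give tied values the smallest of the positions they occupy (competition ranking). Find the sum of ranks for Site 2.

Sorted (descending): 160, 160, 153, 148, 132, 132, 108, 108, 105
The 2 values of 160 occupy positions 1–2 → each gets rank 1.
The 2 values of 132 occupy positions 5–6 → each gets rank 5.
The 2 values of 108 occupy positions 7–8 → each gets rank 7.
Site 2 values → pooled ranks: 105→9, 132→5, 160→1, 108→7, 148→4, 132→5
Rank sum = 9 + 5 + 1 + 7 + 4 + 5 = 31

31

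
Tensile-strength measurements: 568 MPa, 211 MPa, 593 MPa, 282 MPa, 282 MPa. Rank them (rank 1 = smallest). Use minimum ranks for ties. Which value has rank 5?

593

Sorted (ascending): 211, 282, 282, 568, 593
The 2 values of 282 occupy positions 2–3 → each gets rank 2.
Rank 5 → value 593.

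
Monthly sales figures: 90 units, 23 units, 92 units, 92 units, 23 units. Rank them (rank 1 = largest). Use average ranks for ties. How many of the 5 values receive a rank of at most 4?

3

Sorted (descending): 92, 92, 90, 23, 23
The 2 values of 92 occupy positions 1–2 → average rank (1+2)/2 = 1.5.
The 2 values of 23 occupy positions 4–5 → average rank (4+5)/2 = 4.5.
Ranks ≤ 4: {1.5, 1.5, 3} → 3 values.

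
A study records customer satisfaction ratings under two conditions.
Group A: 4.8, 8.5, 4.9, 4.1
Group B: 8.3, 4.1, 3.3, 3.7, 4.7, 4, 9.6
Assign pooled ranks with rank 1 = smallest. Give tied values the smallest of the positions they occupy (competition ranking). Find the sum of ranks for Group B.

36

Sorted (ascending): 3.3, 3.7, 4, 4.1, 4.1, 4.7, 4.8, 4.9, 8.3, 8.5, 9.6
The 2 values of 4.1 occupy positions 4–5 → each gets rank 4.
Group B values → pooled ranks: 8.3→9, 4.1→4, 3.3→1, 3.7→2, 4.7→6, 4→3, 9.6→11
Rank sum = 9 + 4 + 1 + 2 + 6 + 3 + 11 = 36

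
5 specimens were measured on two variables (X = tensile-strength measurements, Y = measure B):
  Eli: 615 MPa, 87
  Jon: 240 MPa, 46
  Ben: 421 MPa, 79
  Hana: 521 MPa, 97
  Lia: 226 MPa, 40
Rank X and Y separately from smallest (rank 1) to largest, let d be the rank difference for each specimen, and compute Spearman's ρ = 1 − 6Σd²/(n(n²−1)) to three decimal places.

Ranks of variable 1: 5, 2, 3, 4, 1
Ranks of variable 2: 4, 2, 3, 5, 1
d = r₁ − r₂: 1, 0, 0, -1, 0
d²: 1, 0, 0, 1, 0; Σd² = 2
ρ = 1 − 6·2/(5·24) = 1 − 12/120 = 0.900

0.900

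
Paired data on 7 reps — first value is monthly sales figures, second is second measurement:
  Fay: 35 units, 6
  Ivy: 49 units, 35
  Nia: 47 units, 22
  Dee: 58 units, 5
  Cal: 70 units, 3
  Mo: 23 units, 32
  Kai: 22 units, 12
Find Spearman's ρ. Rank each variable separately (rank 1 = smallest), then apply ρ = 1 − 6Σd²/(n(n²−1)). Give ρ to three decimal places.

-0.464

Ranks of variable 1: 3, 5, 4, 6, 7, 2, 1
Ranks of variable 2: 3, 7, 5, 2, 1, 6, 4
d = r₁ − r₂: 0, -2, -1, 4, 6, -4, -3
d²: 0, 4, 1, 16, 36, 16, 9; Σd² = 82
ρ = 1 − 6·82/(7·48) = 1 − 492/336 = -0.464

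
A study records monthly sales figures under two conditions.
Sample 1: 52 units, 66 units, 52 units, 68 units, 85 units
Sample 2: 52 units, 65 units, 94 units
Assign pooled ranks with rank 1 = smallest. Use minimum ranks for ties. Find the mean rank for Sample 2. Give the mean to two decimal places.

Sorted (ascending): 52, 52, 52, 65, 66, 68, 85, 94
The 3 values of 52 occupy positions 1–3 → each gets rank 1.
Sample 2 values → pooled ranks: 52→1, 65→4, 94→8
Mean rank = (1 + 4 + 8) / 3 = 4.33

4.33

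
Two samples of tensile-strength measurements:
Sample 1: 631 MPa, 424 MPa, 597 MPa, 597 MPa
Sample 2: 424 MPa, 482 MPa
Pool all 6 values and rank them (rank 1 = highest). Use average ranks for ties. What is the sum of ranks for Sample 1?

11.5

Sorted (descending): 631, 597, 597, 482, 424, 424
The 2 values of 597 occupy positions 2–3 → average rank (2+3)/2 = 2.5.
The 2 values of 424 occupy positions 5–6 → average rank (5+6)/2 = 5.5.
Sample 1 values → pooled ranks: 631→1, 424→5.5, 597→2.5, 597→2.5
Rank sum = 1 + 5.5 + 2.5 + 2.5 = 11.5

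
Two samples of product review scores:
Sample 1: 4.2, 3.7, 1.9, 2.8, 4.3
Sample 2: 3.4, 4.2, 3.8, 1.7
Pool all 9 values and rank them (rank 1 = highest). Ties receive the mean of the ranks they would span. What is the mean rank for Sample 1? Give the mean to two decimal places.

Sorted (descending): 4.3, 4.2, 4.2, 3.8, 3.7, 3.4, 2.8, 1.9, 1.7
The 2 values of 4.2 occupy positions 2–3 → average rank (2+3)/2 = 2.5.
Sample 1 values → pooled ranks: 4.2→2.5, 3.7→5, 1.9→8, 2.8→7, 4.3→1
Mean rank = (2.5 + 5 + 8 + 7 + 1) / 5 = 4.70

4.70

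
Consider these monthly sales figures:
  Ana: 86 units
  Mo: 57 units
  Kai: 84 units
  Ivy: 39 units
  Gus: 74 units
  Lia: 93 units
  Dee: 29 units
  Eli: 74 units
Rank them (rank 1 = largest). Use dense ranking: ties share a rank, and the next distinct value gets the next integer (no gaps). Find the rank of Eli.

Sorted (descending): 93, 86, 84, 74, 74, 57, 39, 29
The 2 values of 74 share dense rank 4.
Remaining distinct values take the next consecutive integers.
Eli has value 74 units → rank 4.

4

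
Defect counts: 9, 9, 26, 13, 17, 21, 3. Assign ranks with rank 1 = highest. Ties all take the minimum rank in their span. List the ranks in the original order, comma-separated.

5, 5, 1, 4, 3, 2, 7

Sorted (descending): 26, 21, 17, 13, 9, 9, 3
The 2 values of 9 occupy positions 5–6 → each gets rank 5.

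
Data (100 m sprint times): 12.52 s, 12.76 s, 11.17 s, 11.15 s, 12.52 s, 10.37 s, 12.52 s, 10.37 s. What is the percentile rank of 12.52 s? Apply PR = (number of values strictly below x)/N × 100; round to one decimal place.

50.0

N = 8.
Strictly below 12.52: 4. Equal to 12.52: 3.
PR = 4/8 × 100 = 50.0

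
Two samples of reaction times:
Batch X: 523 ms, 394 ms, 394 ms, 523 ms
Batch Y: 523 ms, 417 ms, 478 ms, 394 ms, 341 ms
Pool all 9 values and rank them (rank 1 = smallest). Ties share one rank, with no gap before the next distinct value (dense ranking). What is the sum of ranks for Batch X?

Sorted (ascending): 341, 394, 394, 394, 417, 478, 523, 523, 523
The 3 values of 394 share dense rank 2.
The 3 values of 523 share dense rank 5.
Remaining distinct values take the next consecutive integers.
Batch X values → pooled ranks: 523→5, 394→2, 394→2, 523→5
Rank sum = 5 + 2 + 2 + 5 = 14

14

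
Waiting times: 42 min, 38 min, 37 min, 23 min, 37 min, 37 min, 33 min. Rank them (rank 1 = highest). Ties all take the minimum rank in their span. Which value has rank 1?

42

Sorted (descending): 42, 38, 37, 37, 37, 33, 23
The 3 values of 37 occupy positions 3–5 → each gets rank 3.
Rank 1 → value 42.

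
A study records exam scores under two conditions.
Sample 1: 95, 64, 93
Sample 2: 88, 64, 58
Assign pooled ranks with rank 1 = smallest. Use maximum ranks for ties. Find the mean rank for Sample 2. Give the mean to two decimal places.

Sorted (ascending): 58, 64, 64, 88, 93, 95
The 2 values of 64 occupy positions 2–3 → each gets rank 3.
Sample 2 values → pooled ranks: 88→4, 64→3, 58→1
Mean rank = (4 + 3 + 1) / 3 = 2.67

2.67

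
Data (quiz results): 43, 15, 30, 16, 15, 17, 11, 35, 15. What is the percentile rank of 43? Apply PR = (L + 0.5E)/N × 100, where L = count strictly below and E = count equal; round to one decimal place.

94.4

N = 9.
Strictly below 43: 8. Equal to 43: 1.
PR = (8 + 0.5·1)/9 × 100 = 94.4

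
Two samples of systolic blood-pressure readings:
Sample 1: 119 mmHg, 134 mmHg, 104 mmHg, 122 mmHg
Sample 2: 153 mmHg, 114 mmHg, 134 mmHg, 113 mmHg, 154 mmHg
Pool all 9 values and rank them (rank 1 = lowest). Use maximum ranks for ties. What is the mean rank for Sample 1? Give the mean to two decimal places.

4.25

Sorted (ascending): 104, 113, 114, 119, 122, 134, 134, 153, 154
The 2 values of 134 occupy positions 6–7 → each gets rank 7.
Sample 1 values → pooled ranks: 119→4, 134→7, 104→1, 122→5
Mean rank = (4 + 7 + 1 + 5) / 4 = 4.25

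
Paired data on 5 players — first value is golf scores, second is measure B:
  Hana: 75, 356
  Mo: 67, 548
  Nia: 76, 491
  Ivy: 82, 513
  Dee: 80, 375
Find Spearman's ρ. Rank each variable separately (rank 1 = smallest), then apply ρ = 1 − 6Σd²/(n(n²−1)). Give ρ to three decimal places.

Ranks of variable 1: 2, 1, 3, 5, 4
Ranks of variable 2: 1, 5, 3, 4, 2
d = r₁ − r₂: 1, -4, 0, 1, 2
d²: 1, 16, 0, 1, 4; Σd² = 22
ρ = 1 − 6·22/(5·24) = 1 − 132/120 = -0.100

-0.100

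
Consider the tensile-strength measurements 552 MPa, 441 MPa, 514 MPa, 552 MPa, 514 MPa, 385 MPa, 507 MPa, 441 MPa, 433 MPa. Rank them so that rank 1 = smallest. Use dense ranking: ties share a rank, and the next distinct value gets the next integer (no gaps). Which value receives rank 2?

433

Sorted (ascending): 385, 433, 441, 441, 507, 514, 514, 552, 552
The 2 values of 441 share dense rank 3.
The 2 values of 514 share dense rank 5.
The 2 values of 552 share dense rank 6.
Remaining distinct values take the next consecutive integers.
Rank 2 → value 433.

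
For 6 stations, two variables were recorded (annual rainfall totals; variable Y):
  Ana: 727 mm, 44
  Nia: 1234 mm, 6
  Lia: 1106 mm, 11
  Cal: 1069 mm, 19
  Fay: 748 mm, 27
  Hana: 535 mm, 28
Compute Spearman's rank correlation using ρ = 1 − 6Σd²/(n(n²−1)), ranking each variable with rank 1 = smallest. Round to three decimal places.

-0.943

Ranks of variable 1: 2, 6, 5, 4, 3, 1
Ranks of variable 2: 6, 1, 2, 3, 4, 5
d = r₁ − r₂: -4, 5, 3, 1, -1, -4
d²: 16, 25, 9, 1, 1, 16; Σd² = 68
ρ = 1 − 6·68/(6·35) = 1 − 408/210 = -0.943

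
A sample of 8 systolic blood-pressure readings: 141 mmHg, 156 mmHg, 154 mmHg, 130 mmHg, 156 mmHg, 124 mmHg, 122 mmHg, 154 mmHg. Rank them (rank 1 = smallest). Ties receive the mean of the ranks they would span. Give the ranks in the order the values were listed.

4, 7.5, 5.5, 3, 7.5, 2, 1, 5.5

Sorted (ascending): 122, 124, 130, 141, 154, 154, 156, 156
The 2 values of 154 occupy positions 5–6 → average rank (5+6)/2 = 5.5.
The 2 values of 156 occupy positions 7–8 → average rank (7+8)/2 = 7.5.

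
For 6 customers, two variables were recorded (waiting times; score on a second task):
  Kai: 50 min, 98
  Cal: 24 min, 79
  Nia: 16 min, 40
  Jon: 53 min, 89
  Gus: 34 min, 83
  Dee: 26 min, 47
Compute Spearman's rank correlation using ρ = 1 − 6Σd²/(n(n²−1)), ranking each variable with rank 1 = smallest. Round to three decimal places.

0.886

Ranks of variable 1: 5, 2, 1, 6, 4, 3
Ranks of variable 2: 6, 3, 1, 5, 4, 2
d = r₁ − r₂: -1, -1, 0, 1, 0, 1
d²: 1, 1, 0, 1, 0, 1; Σd² = 4
ρ = 1 − 6·4/(6·35) = 1 − 24/210 = 0.886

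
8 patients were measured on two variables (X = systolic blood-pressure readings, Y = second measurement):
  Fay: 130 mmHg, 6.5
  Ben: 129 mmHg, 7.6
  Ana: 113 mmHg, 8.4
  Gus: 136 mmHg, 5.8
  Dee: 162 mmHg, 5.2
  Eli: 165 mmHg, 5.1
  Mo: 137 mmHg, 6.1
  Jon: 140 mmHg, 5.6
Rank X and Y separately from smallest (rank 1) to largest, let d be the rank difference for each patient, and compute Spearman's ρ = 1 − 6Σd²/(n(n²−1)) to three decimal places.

-0.976

Ranks of variable 1: 3, 2, 1, 4, 7, 8, 5, 6
Ranks of variable 2: 6, 7, 8, 4, 2, 1, 5, 3
d = r₁ − r₂: -3, -5, -7, 0, 5, 7, 0, 3
d²: 9, 25, 49, 0, 25, 49, 0, 9; Σd² = 166
ρ = 1 − 6·166/(8·63) = 1 − 996/504 = -0.976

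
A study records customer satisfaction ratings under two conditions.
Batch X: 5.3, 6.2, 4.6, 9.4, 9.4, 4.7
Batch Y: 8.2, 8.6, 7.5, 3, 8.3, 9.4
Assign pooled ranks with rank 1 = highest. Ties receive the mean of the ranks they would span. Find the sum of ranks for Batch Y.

Sorted (descending): 9.4, 9.4, 9.4, 8.6, 8.3, 8.2, 7.5, 6.2, 5.3, 4.7, 4.6, 3
The 3 values of 9.4 occupy positions 1–3 → average rank 2.
Batch Y values → pooled ranks: 8.2→6, 8.6→4, 7.5→7, 3→12, 8.3→5, 9.4→2
Rank sum = 6 + 4 + 7 + 12 + 5 + 2 = 36

36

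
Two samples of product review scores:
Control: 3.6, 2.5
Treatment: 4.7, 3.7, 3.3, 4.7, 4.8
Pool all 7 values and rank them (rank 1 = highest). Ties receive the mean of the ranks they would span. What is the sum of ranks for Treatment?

16

Sorted (descending): 4.8, 4.7, 4.7, 3.7, 3.6, 3.3, 2.5
The 2 values of 4.7 occupy positions 2–3 → average rank (2+3)/2 = 2.5.
Treatment values → pooled ranks: 4.7→2.5, 3.7→4, 3.3→6, 4.7→2.5, 4.8→1
Rank sum = 2.5 + 4 + 6 + 2.5 + 1 = 16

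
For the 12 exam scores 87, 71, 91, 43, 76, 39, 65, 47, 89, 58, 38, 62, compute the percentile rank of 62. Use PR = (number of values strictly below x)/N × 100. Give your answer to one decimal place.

41.7

N = 12.
Strictly below 62: 5. Equal to 62: 1.
PR = 5/12 × 100 = 41.7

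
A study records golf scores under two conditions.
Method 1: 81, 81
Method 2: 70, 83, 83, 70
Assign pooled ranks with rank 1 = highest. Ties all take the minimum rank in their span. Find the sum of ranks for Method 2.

12

Sorted (descending): 83, 83, 81, 81, 70, 70
The 2 values of 83 occupy positions 1–2 → each gets rank 1.
The 2 values of 81 occupy positions 3–4 → each gets rank 3.
The 2 values of 70 occupy positions 5–6 → each gets rank 5.
Method 2 values → pooled ranks: 70→5, 83→1, 83→1, 70→5
Rank sum = 5 + 1 + 1 + 5 = 12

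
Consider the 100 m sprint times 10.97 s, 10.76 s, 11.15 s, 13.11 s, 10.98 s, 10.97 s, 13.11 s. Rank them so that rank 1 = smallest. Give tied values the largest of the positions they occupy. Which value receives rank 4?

Sorted (ascending): 10.76, 10.97, 10.97, 10.98, 11.15, 13.11, 13.11
The 2 values of 10.97 occupy positions 2–3 → each gets rank 3.
The 2 values of 13.11 occupy positions 6–7 → each gets rank 7.
Rank 4 → value 10.98.

10.98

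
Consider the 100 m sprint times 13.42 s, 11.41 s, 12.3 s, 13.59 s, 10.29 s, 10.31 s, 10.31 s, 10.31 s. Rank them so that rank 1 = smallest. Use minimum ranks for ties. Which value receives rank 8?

Sorted (ascending): 10.29, 10.31, 10.31, 10.31, 11.41, 12.3, 13.42, 13.59
The 3 values of 10.31 occupy positions 2–4 → each gets rank 2.
Rank 8 → value 13.59.

13.59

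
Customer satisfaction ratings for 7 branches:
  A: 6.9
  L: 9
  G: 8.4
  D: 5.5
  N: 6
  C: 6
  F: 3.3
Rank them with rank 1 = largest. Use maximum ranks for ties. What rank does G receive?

2

Sorted (descending): 9, 8.4, 6.9, 6, 6, 5.5, 3.3
The 2 values of 6 occupy positions 4–5 → each gets rank 5.
G has value 8.4 → rank 2.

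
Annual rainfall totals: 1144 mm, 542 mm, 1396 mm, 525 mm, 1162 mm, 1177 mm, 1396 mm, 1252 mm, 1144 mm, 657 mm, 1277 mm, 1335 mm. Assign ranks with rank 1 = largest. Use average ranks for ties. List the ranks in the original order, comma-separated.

8.5, 11, 1.5, 12, 7, 6, 1.5, 5, 8.5, 10, 4, 3

Sorted (descending): 1396, 1396, 1335, 1277, 1252, 1177, 1162, 1144, 1144, 657, 542, 525
The 2 values of 1396 occupy positions 1–2 → average rank (1+2)/2 = 1.5.
The 2 values of 1144 occupy positions 8–9 → average rank (8+9)/2 = 8.5.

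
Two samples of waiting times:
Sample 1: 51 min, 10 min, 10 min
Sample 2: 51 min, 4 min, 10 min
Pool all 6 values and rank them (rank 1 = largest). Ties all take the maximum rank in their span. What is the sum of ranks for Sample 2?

Sorted (descending): 51, 51, 10, 10, 10, 4
The 2 values of 51 occupy positions 1–2 → each gets rank 2.
The 3 values of 10 occupy positions 3–5 → each gets rank 5.
Sample 2 values → pooled ranks: 51→2, 4→6, 10→5
Rank sum = 2 + 6 + 5 = 13

13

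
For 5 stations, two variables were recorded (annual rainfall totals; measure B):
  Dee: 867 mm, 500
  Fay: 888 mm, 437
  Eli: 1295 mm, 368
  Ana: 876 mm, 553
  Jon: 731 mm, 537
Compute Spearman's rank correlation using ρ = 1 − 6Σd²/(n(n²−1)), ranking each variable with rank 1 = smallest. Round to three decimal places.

Ranks of variable 1: 2, 4, 5, 3, 1
Ranks of variable 2: 3, 2, 1, 5, 4
d = r₁ − r₂: -1, 2, 4, -2, -3
d²: 1, 4, 16, 4, 9; Σd² = 34
ρ = 1 − 6·34/(5·24) = 1 − 204/120 = -0.700

-0.700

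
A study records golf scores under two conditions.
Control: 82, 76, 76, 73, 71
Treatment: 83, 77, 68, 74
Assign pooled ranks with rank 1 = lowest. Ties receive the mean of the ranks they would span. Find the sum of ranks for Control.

Sorted (ascending): 68, 71, 73, 74, 76, 76, 77, 82, 83
The 2 values of 76 occupy positions 5–6 → average rank (5+6)/2 = 5.5.
Control values → pooled ranks: 82→8, 76→5.5, 76→5.5, 73→3, 71→2
Rank sum = 8 + 5.5 + 5.5 + 3 + 2 = 24

24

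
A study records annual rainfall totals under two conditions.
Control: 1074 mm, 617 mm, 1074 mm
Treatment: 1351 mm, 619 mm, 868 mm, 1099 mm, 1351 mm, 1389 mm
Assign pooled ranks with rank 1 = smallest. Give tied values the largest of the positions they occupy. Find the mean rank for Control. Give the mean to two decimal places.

3.67

Sorted (ascending): 617, 619, 868, 1074, 1074, 1099, 1351, 1351, 1389
The 2 values of 1074 occupy positions 4–5 → each gets rank 5.
The 2 values of 1351 occupy positions 7–8 → each gets rank 8.
Control values → pooled ranks: 1074→5, 617→1, 1074→5
Mean rank = (5 + 1 + 5) / 3 = 3.67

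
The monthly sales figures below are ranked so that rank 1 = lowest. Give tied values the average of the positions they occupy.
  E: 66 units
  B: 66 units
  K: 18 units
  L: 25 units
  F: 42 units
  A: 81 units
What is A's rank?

Sorted (ascending): 18, 25, 42, 66, 66, 81
The 2 values of 66 occupy positions 4–5 → average rank (4+5)/2 = 4.5.
A has value 81 units → rank 6.

6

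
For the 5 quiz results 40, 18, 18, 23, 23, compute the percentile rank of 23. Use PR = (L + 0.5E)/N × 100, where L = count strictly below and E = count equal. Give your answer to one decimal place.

N = 5.
Strictly below 23: 2. Equal to 23: 2.
PR = (2 + 0.5·2)/5 × 100 = 60.0

60.0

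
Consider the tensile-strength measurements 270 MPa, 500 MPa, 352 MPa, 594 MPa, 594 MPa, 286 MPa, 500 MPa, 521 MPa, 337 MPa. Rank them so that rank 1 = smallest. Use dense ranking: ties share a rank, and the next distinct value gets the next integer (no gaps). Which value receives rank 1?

270

Sorted (ascending): 270, 286, 337, 352, 500, 500, 521, 594, 594
The 2 values of 500 share dense rank 5.
The 2 values of 594 share dense rank 7.
Remaining distinct values take the next consecutive integers.
Rank 1 → value 270.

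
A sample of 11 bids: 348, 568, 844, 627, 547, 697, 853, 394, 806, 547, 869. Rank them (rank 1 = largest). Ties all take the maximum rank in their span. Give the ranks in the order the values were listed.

Sorted (descending): 869, 853, 844, 806, 697, 627, 568, 547, 547, 394, 348
The 2 values of 547 occupy positions 8–9 → each gets rank 9.

11, 7, 3, 6, 9, 5, 2, 10, 4, 9, 1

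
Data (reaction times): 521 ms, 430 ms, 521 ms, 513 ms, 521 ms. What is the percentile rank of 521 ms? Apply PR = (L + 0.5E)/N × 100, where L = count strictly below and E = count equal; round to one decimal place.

N = 5.
Strictly below 521: 2. Equal to 521: 3.
PR = (2 + 0.5·3)/5 × 100 = 70.0

70.0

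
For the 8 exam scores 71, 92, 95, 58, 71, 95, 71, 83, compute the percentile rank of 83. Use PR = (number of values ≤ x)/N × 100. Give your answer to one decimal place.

62.5

N = 8.
Strictly below 83: 4. Equal to 83: 1.
PR = 5/8 × 100 = 62.5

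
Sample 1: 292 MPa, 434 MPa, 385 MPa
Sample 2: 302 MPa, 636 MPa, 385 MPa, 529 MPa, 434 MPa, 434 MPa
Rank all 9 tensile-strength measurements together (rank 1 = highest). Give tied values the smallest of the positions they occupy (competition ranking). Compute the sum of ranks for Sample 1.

18

Sorted (descending): 636, 529, 434, 434, 434, 385, 385, 302, 292
The 3 values of 434 occupy positions 3–5 → each gets rank 3.
The 2 values of 385 occupy positions 6–7 → each gets rank 6.
Sample 1 values → pooled ranks: 292→9, 434→3, 385→6
Rank sum = 9 + 3 + 6 = 18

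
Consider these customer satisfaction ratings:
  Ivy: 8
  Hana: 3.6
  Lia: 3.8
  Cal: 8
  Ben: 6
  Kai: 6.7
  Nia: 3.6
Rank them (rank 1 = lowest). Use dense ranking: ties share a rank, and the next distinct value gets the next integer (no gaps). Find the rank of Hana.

Sorted (ascending): 3.6, 3.6, 3.8, 6, 6.7, 8, 8
The 2 values of 3.6 share dense rank 1.
The 2 values of 8 share dense rank 5.
Remaining distinct values take the next consecutive integers.
Hana has value 3.6 → rank 1.

1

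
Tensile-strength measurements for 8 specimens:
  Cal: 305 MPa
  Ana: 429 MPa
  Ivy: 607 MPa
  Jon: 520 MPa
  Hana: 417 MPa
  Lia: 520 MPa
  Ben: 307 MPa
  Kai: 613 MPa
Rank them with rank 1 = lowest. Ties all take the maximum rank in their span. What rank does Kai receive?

8

Sorted (ascending): 305, 307, 417, 429, 520, 520, 607, 613
The 2 values of 520 occupy positions 5–6 → each gets rank 6.
Kai has value 613 MPa → rank 8.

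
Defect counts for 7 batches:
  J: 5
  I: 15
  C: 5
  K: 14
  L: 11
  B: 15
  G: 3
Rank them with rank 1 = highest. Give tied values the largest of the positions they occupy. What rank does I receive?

Sorted (descending): 15, 15, 14, 11, 5, 5, 3
The 2 values of 15 occupy positions 1–2 → each gets rank 2.
The 2 values of 5 occupy positions 5–6 → each gets rank 6.
I has value 15 → rank 2.

2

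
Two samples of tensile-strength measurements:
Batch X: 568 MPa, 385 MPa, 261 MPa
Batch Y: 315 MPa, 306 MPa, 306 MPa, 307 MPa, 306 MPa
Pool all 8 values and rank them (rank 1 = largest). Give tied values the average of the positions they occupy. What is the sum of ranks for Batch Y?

Sorted (descending): 568, 385, 315, 307, 306, 306, 306, 261
The 3 values of 306 occupy positions 5–7 → average rank 6.
Batch Y values → pooled ranks: 315→3, 306→6, 306→6, 307→4, 306→6
Rank sum = 3 + 6 + 6 + 4 + 6 = 25

25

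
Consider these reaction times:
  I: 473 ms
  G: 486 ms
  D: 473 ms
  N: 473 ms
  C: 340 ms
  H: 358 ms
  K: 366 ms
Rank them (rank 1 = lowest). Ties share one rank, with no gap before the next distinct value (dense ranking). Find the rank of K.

3

Sorted (ascending): 340, 358, 366, 473, 473, 473, 486
The 3 values of 473 share dense rank 4.
Remaining distinct values take the next consecutive integers.
K has value 366 ms → rank 3.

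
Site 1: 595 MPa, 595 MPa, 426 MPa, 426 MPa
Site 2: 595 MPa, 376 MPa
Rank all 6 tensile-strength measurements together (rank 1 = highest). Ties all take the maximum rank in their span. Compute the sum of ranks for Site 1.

16

Sorted (descending): 595, 595, 595, 426, 426, 376
The 3 values of 595 occupy positions 1–3 → each gets rank 3.
The 2 values of 426 occupy positions 4–5 → each gets rank 5.
Site 1 values → pooled ranks: 595→3, 595→3, 426→5, 426→5
Rank sum = 3 + 3 + 5 + 5 = 16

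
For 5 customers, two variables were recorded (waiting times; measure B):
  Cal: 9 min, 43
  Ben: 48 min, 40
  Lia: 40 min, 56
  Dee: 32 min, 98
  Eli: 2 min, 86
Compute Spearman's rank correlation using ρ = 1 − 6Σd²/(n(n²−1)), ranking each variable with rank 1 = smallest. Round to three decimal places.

Ranks of variable 1: 2, 5, 4, 3, 1
Ranks of variable 2: 2, 1, 3, 5, 4
d = r₁ − r₂: 0, 4, 1, -2, -3
d²: 0, 16, 1, 4, 9; Σd² = 30
ρ = 1 − 6·30/(5·24) = 1 − 180/120 = -0.500

-0.500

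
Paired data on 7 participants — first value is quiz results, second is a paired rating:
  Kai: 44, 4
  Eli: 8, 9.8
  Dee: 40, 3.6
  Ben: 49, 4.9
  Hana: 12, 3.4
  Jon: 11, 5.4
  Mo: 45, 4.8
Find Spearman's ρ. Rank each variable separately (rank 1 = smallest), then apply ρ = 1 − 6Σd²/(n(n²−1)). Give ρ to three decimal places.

Ranks of variable 1: 5, 1, 4, 7, 3, 2, 6
Ranks of variable 2: 3, 7, 2, 5, 1, 6, 4
d = r₁ − r₂: 2, -6, 2, 2, 2, -4, 2
d²: 4, 36, 4, 4, 4, 16, 4; Σd² = 72
ρ = 1 − 6·72/(7·48) = 1 − 432/336 = -0.286

-0.286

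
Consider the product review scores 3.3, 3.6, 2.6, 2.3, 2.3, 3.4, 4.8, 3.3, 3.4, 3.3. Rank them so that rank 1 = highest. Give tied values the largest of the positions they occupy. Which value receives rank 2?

Sorted (descending): 4.8, 3.6, 3.4, 3.4, 3.3, 3.3, 3.3, 2.6, 2.3, 2.3
The 2 values of 3.4 occupy positions 3–4 → each gets rank 4.
The 3 values of 3.3 occupy positions 5–7 → each gets rank 7.
The 2 values of 2.3 occupy positions 9–10 → each gets rank 10.
Rank 2 → value 3.6.

3.6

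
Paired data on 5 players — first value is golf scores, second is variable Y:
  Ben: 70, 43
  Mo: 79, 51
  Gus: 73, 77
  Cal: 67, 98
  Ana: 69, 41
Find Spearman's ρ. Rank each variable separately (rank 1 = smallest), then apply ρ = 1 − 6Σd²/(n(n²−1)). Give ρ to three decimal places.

Ranks of variable 1: 3, 5, 4, 1, 2
Ranks of variable 2: 2, 3, 4, 5, 1
d = r₁ − r₂: 1, 2, 0, -4, 1
d²: 1, 4, 0, 16, 1; Σd² = 22
ρ = 1 − 6·22/(5·24) = 1 − 132/120 = -0.100

-0.100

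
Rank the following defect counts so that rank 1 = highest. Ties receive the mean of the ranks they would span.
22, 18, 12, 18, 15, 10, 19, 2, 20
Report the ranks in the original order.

1, 4.5, 7, 4.5, 6, 8, 3, 9, 2

Sorted (descending): 22, 20, 19, 18, 18, 15, 12, 10, 2
The 2 values of 18 occupy positions 4–5 → average rank (4+5)/2 = 4.5.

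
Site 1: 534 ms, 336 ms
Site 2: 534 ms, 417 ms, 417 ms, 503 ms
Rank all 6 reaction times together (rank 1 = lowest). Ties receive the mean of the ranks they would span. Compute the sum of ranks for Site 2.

Sorted (ascending): 336, 417, 417, 503, 534, 534
The 2 values of 417 occupy positions 2–3 → average rank (2+3)/2 = 2.5.
The 2 values of 534 occupy positions 5–6 → average rank (5+6)/2 = 5.5.
Site 2 values → pooled ranks: 534→5.5, 417→2.5, 417→2.5, 503→4
Rank sum = 5.5 + 2.5 + 2.5 + 4 = 14.5

14.5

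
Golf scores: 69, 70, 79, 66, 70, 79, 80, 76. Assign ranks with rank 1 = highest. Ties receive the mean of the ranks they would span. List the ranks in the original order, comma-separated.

Sorted (descending): 80, 79, 79, 76, 70, 70, 69, 66
The 2 values of 79 occupy positions 2–3 → average rank (2+3)/2 = 2.5.
The 2 values of 70 occupy positions 5–6 → average rank (5+6)/2 = 5.5.

7, 5.5, 2.5, 8, 5.5, 2.5, 1, 4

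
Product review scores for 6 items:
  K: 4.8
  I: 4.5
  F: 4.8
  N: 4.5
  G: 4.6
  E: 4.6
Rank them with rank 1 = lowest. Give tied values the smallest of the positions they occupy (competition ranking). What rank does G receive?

3

Sorted (ascending): 4.5, 4.5, 4.6, 4.6, 4.8, 4.8
The 2 values of 4.5 occupy positions 1–2 → each gets rank 1.
The 2 values of 4.6 occupy positions 3–4 → each gets rank 3.
The 2 values of 4.8 occupy positions 5–6 → each gets rank 5.
G has value 4.6 → rank 3.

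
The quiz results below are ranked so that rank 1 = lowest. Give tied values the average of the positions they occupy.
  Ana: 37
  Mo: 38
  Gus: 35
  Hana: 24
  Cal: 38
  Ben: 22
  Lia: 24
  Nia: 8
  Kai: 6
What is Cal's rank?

8.5

Sorted (ascending): 6, 8, 22, 24, 24, 35, 37, 38, 38
The 2 values of 24 occupy positions 4–5 → average rank (4+5)/2 = 4.5.
The 2 values of 38 occupy positions 8–9 → average rank (8+9)/2 = 8.5.
Cal has value 38 → rank 8.5.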